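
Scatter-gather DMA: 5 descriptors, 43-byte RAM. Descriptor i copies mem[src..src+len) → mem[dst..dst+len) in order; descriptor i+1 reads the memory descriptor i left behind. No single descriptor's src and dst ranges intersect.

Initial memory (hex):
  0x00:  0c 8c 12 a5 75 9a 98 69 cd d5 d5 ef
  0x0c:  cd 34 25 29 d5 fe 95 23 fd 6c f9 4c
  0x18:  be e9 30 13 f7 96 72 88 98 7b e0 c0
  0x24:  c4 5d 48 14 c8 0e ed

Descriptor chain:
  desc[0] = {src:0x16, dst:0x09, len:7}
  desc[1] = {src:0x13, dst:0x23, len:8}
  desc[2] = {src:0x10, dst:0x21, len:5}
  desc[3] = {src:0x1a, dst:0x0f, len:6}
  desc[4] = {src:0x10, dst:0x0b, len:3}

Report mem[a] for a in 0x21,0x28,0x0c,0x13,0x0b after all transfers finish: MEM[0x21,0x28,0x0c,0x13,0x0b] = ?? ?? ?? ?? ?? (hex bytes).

#0 dst[0x09+7] := {0xf9,0x4c,0xbe,0xe9,0x30,0x13,0xf7}
#1 dst[0x23+8] := {0x23,0xfd,0x6c,0xf9,0x4c,0xbe,0xe9,0x30}
#2 dst[0x21+5] := {0xd5,0xfe,0x95,0x23,0xfd}
#3 dst[0x0f+6] := {0x30,0x13,0xf7,0x96,0x72,0x88}
#4 dst[0x0b+3] := {0x13,0xf7,0x96}
query mem[0x21]=0xd5, mem[0x28]=0xbe, mem[0x0c]=0xf7, mem[0x13]=0x72, mem[0x0b]=0x13

MEM[0x21,0x28,0x0c,0x13,0x0b] = d5 be f7 72 13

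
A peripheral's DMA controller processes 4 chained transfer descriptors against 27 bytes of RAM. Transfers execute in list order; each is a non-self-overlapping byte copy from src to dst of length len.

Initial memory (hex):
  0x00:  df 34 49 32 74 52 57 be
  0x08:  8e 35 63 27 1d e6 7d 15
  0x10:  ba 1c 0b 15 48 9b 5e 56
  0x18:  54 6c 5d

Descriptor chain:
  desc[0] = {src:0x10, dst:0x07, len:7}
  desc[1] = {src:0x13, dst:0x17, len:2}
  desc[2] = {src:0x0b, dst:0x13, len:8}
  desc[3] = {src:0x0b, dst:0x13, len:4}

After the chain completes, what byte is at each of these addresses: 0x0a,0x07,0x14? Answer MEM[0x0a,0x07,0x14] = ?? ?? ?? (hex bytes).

#0 dst[0x07+7] := {0xba,0x1c,0x0b,0x15,0x48,0x9b,0x5e}
#1 dst[0x17+2] := {0x15,0x48}
#2 dst[0x13+8] := {0x48,0x9b,0x5e,0x7d,0x15,0xba,0x1c,0x0b}
#3 dst[0x13+4] := {0x48,0x9b,0x5e,0x7d}
query mem[0x0a]=0x15, mem[0x07]=0xba, mem[0x14]=0x9b

MEM[0x0a,0x07,0x14] = 15 ba 9b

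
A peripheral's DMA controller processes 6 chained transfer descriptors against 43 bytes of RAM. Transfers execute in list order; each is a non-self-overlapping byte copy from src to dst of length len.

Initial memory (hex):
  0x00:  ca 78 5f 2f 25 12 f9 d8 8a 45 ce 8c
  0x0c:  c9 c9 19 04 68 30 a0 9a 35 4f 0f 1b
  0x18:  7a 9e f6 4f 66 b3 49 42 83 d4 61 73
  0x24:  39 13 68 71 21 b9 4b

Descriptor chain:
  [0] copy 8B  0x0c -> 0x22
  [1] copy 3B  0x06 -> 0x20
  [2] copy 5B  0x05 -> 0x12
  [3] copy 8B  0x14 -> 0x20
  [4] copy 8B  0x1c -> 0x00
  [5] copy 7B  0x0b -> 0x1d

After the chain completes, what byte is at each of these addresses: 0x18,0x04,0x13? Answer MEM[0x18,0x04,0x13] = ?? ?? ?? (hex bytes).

D0: mem[0x22..0x29] <- [c9 c9 19 04 68 30 a0 9a]
D1: mem[0x20..0x22] <- [f9 d8 8a]
D2: mem[0x12..0x16] <- [12 f9 d8 8a 45]
D3: mem[0x20..0x27] <- [d8 8a 45 1b 7a 9e f6 4f]
D4: mem[0x00..0x07] <- [66 b3 49 42 d8 8a 45 1b]
D5: mem[0x1d..0x23] <- [8c c9 c9 19 04 68 30]
query mem[0x18]=0x7a, mem[0x04]=0xd8, mem[0x13]=0xf9

MEM[0x18,0x04,0x13] = 7a d8 f9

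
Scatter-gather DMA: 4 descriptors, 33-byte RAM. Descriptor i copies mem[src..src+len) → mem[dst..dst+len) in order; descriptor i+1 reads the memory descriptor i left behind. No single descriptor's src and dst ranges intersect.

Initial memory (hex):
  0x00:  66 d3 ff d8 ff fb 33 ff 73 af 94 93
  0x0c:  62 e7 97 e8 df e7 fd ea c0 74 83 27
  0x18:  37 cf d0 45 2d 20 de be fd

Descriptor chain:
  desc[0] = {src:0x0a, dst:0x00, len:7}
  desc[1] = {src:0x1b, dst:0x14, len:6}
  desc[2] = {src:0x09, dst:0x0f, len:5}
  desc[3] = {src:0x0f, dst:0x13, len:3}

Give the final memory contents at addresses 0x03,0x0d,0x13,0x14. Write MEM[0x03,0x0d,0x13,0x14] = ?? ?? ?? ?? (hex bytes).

#0 dst[0x00+7] := {0x94,0x93,0x62,0xe7,0x97,0xe8,0xdf}
#1 dst[0x14+6] := {0x45,0x2d,0x20,0xde,0xbe,0xfd}
#2 dst[0x0f+5] := {0xaf,0x94,0x93,0x62,0xe7}
#3 dst[0x13+3] := {0xaf,0x94,0x93}
query mem[0x03]=0xe7, mem[0x0d]=0xe7, mem[0x13]=0xaf, mem[0x14]=0x94

MEM[0x03,0x0d,0x13,0x14] = e7 e7 af 94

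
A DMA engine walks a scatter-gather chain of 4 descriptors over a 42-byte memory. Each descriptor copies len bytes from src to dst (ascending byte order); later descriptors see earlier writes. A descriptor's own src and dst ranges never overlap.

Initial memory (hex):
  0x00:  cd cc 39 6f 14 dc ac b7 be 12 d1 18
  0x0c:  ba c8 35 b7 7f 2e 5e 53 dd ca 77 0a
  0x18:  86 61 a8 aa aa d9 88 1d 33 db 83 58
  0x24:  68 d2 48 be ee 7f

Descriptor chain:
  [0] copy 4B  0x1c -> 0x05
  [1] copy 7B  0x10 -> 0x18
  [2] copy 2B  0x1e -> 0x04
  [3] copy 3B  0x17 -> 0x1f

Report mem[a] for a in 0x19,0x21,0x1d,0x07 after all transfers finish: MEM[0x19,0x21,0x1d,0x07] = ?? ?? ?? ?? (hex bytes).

#0 dst[0x05+4] := {0xaa,0xd9,0x88,0x1d}
#1 dst[0x18+7] := {0x7f,0x2e,0x5e,0x53,0xdd,0xca,0x77}
#2 dst[0x04+2] := {0x77,0x1d}
#3 dst[0x1f+3] := {0x0a,0x7f,0x2e}
query mem[0x19]=0x2e, mem[0x21]=0x2e, mem[0x1d]=0xca, mem[0x07]=0x88

MEM[0x19,0x21,0x1d,0x07] = 2e 2e ca 88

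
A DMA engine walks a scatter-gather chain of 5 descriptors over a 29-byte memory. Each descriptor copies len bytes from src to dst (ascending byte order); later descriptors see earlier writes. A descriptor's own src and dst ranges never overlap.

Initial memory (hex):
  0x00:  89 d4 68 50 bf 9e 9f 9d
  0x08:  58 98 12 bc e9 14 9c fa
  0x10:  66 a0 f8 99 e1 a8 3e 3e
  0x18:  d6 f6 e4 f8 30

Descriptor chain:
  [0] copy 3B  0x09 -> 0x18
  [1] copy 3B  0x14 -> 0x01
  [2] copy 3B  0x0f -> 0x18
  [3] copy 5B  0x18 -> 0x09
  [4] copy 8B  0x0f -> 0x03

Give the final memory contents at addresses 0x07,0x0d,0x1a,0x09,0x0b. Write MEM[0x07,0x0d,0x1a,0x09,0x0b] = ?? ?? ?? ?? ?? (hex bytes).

[0] 0x09->0x18 len=3 : 98 12 bc
[1] 0x14->0x01 len=3 : e1 a8 3e
[2] 0x0f->0x18 len=3 : fa 66 a0
[3] 0x18->0x09 len=5 : fa 66 a0 f8 30
[4] 0x0f->0x03 len=8 : fa 66 a0 f8 99 e1 a8 3e
query mem[0x07]=0x99, mem[0x0d]=0x30, mem[0x1a]=0xa0, mem[0x09]=0xa8, mem[0x0b]=0xa0

MEM[0x07,0x0d,0x1a,0x09,0x0b] = 99 30 a0 a8 a0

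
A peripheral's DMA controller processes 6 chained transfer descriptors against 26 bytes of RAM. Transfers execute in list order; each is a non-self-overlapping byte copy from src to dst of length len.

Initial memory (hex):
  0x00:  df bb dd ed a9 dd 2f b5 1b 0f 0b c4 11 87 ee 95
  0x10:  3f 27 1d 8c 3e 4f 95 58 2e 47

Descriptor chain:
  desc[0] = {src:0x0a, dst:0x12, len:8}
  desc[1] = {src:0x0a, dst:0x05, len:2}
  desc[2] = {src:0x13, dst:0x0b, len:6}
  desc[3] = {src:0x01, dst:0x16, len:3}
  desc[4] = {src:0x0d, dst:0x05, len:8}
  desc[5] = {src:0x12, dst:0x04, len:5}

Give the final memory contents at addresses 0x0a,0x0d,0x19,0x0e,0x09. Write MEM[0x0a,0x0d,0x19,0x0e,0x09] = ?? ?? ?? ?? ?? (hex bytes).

  after D0: wrote 8B at 0x12 = 0bc41187ee953f27
  after D1: wrote 2B at 0x05 = 0bc4
  after D2: wrote 6B at 0x0b = c41187ee953f
  after D3: wrote 3B at 0x16 = bbdded
  after D4: wrote 8B at 0x05 = 87ee953f270bc411
  after D5: wrote 5B at 0x04 = 0bc41187bb
query mem[0x0a]=0x0b, mem[0x0d]=0x87, mem[0x19]=0x27, mem[0x0e]=0xee, mem[0x09]=0x27

MEM[0x0a,0x0d,0x19,0x0e,0x09] = 0b 87 27 ee 27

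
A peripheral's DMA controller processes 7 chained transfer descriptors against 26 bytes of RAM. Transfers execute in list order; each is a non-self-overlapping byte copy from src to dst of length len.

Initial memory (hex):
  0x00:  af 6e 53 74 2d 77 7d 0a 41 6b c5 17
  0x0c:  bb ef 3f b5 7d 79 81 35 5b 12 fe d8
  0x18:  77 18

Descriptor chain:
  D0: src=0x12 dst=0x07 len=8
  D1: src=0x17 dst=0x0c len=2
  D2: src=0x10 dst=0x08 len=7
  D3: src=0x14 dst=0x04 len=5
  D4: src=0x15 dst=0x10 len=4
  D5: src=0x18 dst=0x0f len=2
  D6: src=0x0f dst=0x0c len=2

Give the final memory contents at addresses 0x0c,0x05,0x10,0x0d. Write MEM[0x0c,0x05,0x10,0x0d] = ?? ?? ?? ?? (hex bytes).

MEM[0x0c,0x05,0x10,0x0d] = 77 12 18 18

[0] 0x12->0x07 len=8 : 81 35 5b 12 fe d8 77 18
[1] 0x17->0x0c len=2 : d8 77
[2] 0x10->0x08 len=7 : 7d 79 81 35 5b 12 fe
[3] 0x14->0x04 len=5 : 5b 12 fe d8 77
[4] 0x15->0x10 len=4 : 12 fe d8 77
[5] 0x18->0x0f len=2 : 77 18
[6] 0x0f->0x0c len=2 : 77 18
query mem[0x0c]=0x77, mem[0x05]=0x12, mem[0x10]=0x18, mem[0x0d]=0x18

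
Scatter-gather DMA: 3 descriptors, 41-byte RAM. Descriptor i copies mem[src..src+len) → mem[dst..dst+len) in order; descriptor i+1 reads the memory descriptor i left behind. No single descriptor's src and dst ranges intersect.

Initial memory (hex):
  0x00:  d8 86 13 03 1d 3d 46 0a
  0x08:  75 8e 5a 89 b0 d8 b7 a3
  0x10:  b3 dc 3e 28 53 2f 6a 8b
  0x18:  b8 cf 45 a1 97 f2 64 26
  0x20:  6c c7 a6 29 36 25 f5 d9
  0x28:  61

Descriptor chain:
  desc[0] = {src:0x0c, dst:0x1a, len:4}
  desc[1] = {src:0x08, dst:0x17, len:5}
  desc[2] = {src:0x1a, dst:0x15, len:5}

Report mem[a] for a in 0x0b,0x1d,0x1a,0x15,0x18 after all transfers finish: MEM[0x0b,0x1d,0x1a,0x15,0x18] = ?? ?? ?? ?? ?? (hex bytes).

MEM[0x0b,0x1d,0x1a,0x15,0x18] = 89 a3 89 89 a3

#0 dst[0x1a+4] := {0xb0,0xd8,0xb7,0xa3}
#1 dst[0x17+5] := {0x75,0x8e,0x5a,0x89,0xb0}
#2 dst[0x15+5] := {0x89,0xb0,0xb7,0xa3,0x64}
query mem[0x0b]=0x89, mem[0x1d]=0xa3, mem[0x1a]=0x89, mem[0x15]=0x89, mem[0x18]=0xa3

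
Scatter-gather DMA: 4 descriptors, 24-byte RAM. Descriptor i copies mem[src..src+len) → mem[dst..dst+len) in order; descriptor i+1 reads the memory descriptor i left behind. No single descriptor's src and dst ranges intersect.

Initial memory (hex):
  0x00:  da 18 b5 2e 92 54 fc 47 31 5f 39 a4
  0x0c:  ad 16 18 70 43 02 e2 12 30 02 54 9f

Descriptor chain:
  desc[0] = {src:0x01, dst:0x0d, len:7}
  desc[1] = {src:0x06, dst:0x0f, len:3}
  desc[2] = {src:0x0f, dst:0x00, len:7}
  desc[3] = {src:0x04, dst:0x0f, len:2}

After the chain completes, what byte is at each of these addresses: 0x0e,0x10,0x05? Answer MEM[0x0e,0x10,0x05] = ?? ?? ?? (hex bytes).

[0] 0x01->0x0d len=7 : 18 b5 2e 92 54 fc 47
[1] 0x06->0x0f len=3 : fc 47 31
[2] 0x0f->0x00 len=7 : fc 47 31 fc 47 30 02
[3] 0x04->0x0f len=2 : 47 30
query mem[0x0e]=0xb5, mem[0x10]=0x30, mem[0x05]=0x30

MEM[0x0e,0x10,0x05] = b5 30 30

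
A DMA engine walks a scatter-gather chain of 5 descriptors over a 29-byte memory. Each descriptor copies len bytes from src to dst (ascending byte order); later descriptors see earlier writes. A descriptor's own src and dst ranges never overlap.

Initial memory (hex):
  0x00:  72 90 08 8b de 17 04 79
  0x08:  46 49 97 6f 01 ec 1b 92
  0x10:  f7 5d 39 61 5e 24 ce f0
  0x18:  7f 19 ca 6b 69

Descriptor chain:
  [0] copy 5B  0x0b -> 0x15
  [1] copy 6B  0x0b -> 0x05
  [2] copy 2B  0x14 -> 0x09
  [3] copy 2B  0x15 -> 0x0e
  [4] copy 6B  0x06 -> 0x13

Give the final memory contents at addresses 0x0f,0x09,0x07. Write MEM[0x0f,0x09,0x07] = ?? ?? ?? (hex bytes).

#0 dst[0x15+5] := {0x6f,0x01,0xec,0x1b,0x92}
#1 dst[0x05+6] := {0x6f,0x01,0xec,0x1b,0x92,0xf7}
#2 dst[0x09+2] := {0x5e,0x6f}
#3 dst[0x0e+2] := {0x6f,0x01}
#4 dst[0x13+6] := {0x01,0xec,0x1b,0x5e,0x6f,0x6f}
query mem[0x0f]=0x01, mem[0x09]=0x5e, mem[0x07]=0xec

MEM[0x0f,0x09,0x07] = 01 5e ec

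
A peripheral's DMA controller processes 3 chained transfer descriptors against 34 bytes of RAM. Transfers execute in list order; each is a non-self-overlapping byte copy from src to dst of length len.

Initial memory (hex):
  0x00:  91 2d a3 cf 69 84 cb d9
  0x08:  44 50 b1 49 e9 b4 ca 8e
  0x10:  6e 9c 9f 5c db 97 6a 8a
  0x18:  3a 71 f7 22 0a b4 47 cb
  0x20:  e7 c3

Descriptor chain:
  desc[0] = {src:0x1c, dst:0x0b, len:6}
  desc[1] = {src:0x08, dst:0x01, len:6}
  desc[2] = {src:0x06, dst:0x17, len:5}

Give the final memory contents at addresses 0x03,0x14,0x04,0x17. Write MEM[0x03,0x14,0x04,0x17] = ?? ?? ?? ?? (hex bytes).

MEM[0x03,0x14,0x04,0x17] = b1 db 0a 47

  after D0: wrote 6B at 0x0b = 0ab447cbe7c3
  after D1: wrote 6B at 0x01 = 4450b10ab447
  after D2: wrote 5B at 0x17 = 47d94450b1
query mem[0x03]=0xb1, mem[0x14]=0xdb, mem[0x04]=0x0a, mem[0x17]=0x47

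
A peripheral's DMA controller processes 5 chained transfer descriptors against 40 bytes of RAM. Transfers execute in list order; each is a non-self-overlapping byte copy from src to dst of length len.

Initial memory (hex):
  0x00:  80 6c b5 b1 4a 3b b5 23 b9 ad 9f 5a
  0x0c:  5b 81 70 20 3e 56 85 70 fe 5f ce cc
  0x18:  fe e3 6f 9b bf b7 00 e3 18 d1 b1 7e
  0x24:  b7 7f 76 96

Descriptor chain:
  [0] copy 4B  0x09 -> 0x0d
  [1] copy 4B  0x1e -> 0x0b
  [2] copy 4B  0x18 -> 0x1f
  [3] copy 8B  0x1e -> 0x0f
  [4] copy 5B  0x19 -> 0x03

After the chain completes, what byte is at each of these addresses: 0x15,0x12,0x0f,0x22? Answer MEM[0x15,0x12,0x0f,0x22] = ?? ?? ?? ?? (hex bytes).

MEM[0x15,0x12,0x0f,0x22] = b7 6f 00 9b

D0: mem[0x0d..0x10] <- [ad 9f 5a 5b]
D1: mem[0x0b..0x0e] <- [00 e3 18 d1]
D2: mem[0x1f..0x22] <- [fe e3 6f 9b]
D3: mem[0x0f..0x16] <- [00 fe e3 6f 9b 7e b7 7f]
D4: mem[0x03..0x07] <- [e3 6f 9b bf b7]
query mem[0x15]=0xb7, mem[0x12]=0x6f, mem[0x0f]=0x00, mem[0x22]=0x9b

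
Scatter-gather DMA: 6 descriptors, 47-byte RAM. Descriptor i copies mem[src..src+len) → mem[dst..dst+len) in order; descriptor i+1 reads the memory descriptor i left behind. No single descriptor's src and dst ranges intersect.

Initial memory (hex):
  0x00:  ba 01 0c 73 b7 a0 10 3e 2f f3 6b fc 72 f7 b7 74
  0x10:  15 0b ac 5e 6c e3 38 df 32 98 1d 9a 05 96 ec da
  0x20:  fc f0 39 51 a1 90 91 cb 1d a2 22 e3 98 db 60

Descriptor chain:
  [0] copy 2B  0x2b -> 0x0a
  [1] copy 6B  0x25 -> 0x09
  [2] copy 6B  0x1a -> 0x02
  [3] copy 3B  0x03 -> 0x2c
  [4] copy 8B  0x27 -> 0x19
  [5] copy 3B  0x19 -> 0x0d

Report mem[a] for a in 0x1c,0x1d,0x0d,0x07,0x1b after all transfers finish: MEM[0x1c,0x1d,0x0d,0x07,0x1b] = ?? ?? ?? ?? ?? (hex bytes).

[0] 0x2b->0x0a len=2 : e3 98
[1] 0x25->0x09 len=6 : 90 91 cb 1d a2 22
[2] 0x1a->0x02 len=6 : 1d 9a 05 96 ec da
[3] 0x03->0x2c len=3 : 9a 05 96
[4] 0x27->0x19 len=8 : cb 1d a2 22 e3 9a 05 96
[5] 0x19->0x0d len=3 : cb 1d a2
query mem[0x1c]=0x22, mem[0x1d]=0xe3, mem[0x0d]=0xcb, mem[0x07]=0xda, mem[0x1b]=0xa2

MEM[0x1c,0x1d,0x0d,0x07,0x1b] = 22 e3 cb da a2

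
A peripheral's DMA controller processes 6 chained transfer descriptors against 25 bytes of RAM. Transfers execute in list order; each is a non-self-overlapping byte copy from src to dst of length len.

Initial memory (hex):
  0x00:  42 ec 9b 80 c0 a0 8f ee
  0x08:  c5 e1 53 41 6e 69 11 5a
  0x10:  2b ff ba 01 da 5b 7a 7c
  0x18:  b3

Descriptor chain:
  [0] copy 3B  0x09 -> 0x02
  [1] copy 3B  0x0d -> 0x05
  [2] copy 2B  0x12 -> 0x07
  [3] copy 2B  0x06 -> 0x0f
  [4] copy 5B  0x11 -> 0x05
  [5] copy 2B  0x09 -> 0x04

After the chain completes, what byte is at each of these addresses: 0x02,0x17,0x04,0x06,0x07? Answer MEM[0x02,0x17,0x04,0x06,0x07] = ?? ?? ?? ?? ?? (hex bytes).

D0: mem[0x02..0x04] <- [e1 53 41]
D1: mem[0x05..0x07] <- [69 11 5a]
D2: mem[0x07..0x08] <- [ba 01]
D3: mem[0x0f..0x10] <- [11 ba]
D4: mem[0x05..0x09] <- [ff ba 01 da 5b]
D5: mem[0x04..0x05] <- [5b 53]
query mem[0x02]=0xe1, mem[0x17]=0x7c, mem[0x04]=0x5b, mem[0x06]=0xba, mem[0x07]=0x01

MEM[0x02,0x17,0x04,0x06,0x07] = e1 7c 5b ba 01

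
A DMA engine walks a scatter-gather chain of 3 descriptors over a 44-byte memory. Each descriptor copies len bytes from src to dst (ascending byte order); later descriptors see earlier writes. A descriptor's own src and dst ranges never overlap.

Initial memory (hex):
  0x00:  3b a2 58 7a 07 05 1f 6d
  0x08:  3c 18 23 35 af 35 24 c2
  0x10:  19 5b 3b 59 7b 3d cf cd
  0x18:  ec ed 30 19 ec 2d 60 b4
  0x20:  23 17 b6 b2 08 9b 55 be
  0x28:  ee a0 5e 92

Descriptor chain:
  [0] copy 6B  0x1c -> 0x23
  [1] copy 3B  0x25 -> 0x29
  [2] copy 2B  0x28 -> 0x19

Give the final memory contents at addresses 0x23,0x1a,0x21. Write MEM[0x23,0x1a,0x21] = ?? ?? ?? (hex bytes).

MEM[0x23,0x1a,0x21] = ec 60 17

#0 dst[0x23+6] := {0xec,0x2d,0x60,0xb4,0x23,0x17}
#1 dst[0x29+3] := {0x60,0xb4,0x23}
#2 dst[0x19+2] := {0x17,0x60}
query mem[0x23]=0xec, mem[0x1a]=0x60, mem[0x21]=0x17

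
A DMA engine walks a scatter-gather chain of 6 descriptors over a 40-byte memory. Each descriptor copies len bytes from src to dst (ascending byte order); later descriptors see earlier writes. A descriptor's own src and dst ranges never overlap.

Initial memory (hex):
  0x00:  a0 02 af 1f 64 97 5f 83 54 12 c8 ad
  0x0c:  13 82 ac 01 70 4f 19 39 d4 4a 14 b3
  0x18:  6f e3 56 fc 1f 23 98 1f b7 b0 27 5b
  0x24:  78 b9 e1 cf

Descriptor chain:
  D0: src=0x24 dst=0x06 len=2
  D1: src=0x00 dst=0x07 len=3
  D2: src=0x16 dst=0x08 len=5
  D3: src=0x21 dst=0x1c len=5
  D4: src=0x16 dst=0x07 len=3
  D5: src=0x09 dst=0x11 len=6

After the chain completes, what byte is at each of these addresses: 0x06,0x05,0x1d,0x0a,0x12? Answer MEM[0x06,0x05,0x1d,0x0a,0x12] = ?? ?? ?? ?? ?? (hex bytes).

MEM[0x06,0x05,0x1d,0x0a,0x12] = 78 97 27 6f 6f

  after D0: wrote 2B at 0x06 = 78b9
  after D1: wrote 3B at 0x07 = a002af
  after D2: wrote 5B at 0x08 = 14b36fe356
  after D3: wrote 5B at 0x1c = b0275b78b9
  after D4: wrote 3B at 0x07 = 14b36f
  after D5: wrote 6B at 0x11 = 6f6fe35682ac
query mem[0x06]=0x78, mem[0x05]=0x97, mem[0x1d]=0x27, mem[0x0a]=0x6f, mem[0x12]=0x6f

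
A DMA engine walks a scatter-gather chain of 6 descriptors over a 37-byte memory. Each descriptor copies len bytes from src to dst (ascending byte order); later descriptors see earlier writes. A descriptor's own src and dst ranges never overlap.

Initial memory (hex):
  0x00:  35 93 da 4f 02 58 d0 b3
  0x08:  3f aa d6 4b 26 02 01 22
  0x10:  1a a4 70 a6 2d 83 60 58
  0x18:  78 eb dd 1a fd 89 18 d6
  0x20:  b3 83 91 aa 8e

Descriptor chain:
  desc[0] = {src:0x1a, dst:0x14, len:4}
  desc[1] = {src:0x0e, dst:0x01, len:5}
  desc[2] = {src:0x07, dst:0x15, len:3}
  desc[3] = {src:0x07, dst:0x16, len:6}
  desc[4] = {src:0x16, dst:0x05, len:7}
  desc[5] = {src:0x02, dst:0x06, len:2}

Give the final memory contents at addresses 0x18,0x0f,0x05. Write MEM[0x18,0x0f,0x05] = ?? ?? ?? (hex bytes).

MEM[0x18,0x0f,0x05] = aa 22 b3

  after D0: wrote 4B at 0x14 = dd1afd89
  after D1: wrote 5B at 0x01 = 01221aa470
  after D2: wrote 3B at 0x15 = b33faa
  after D3: wrote 6B at 0x16 = b33faad64b26
  after D4: wrote 7B at 0x05 = b33faad64b26fd
  after D5: wrote 2B at 0x06 = 221a
query mem[0x18]=0xaa, mem[0x0f]=0x22, mem[0x05]=0xb3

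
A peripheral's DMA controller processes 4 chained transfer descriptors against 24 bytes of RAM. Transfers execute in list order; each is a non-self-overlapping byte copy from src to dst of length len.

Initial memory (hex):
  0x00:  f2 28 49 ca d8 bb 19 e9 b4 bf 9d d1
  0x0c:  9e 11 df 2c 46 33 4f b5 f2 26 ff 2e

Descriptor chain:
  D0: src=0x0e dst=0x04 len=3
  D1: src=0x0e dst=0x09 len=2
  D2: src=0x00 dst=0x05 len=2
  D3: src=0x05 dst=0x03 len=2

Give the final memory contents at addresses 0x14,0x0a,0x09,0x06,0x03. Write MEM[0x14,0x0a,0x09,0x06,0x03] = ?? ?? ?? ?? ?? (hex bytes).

#0 dst[0x04+3] := {0xdf,0x2c,0x46}
#1 dst[0x09+2] := {0xdf,0x2c}
#2 dst[0x05+2] := {0xf2,0x28}
#3 dst[0x03+2] := {0xf2,0x28}
query mem[0x14]=0xf2, mem[0x0a]=0x2c, mem[0x09]=0xdf, mem[0x06]=0x28, mem[0x03]=0xf2

MEM[0x14,0x0a,0x09,0x06,0x03] = f2 2c df 28 f2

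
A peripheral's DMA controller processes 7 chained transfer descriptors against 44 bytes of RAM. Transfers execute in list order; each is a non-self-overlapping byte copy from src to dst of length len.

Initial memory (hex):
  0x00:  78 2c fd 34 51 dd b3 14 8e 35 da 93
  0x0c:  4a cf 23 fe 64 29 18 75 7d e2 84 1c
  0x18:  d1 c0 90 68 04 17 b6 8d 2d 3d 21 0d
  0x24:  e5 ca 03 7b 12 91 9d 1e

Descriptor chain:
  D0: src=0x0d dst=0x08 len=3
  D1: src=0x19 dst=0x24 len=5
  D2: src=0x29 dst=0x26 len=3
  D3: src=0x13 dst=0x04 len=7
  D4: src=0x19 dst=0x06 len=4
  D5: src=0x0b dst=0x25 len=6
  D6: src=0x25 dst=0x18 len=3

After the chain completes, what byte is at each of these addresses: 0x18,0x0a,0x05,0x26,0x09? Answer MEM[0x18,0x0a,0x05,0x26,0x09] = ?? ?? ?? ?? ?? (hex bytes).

MEM[0x18,0x0a,0x05,0x26,0x09] = 93 c0 7d 4a 04

[0] 0x0d->0x08 len=3 : cf 23 fe
[1] 0x19->0x24 len=5 : c0 90 68 04 17
[2] 0x29->0x26 len=3 : 91 9d 1e
[3] 0x13->0x04 len=7 : 75 7d e2 84 1c d1 c0
[4] 0x19->0x06 len=4 : c0 90 68 04
[5] 0x0b->0x25 len=6 : 93 4a cf 23 fe 64
[6] 0x25->0x18 len=3 : 93 4a cf
query mem[0x18]=0x93, mem[0x0a]=0xc0, mem[0x05]=0x7d, mem[0x26]=0x4a, mem[0x09]=0x04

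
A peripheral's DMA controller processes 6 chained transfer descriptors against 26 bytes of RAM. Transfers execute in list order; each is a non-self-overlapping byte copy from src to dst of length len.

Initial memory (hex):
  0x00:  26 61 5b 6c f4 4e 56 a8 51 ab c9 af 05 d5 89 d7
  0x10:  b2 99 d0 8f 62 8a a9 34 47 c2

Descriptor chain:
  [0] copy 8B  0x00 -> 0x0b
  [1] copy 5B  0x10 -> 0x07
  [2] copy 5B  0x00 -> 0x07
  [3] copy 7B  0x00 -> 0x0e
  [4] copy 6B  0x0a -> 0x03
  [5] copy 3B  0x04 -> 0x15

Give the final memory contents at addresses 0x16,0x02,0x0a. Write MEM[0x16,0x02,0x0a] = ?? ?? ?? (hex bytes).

MEM[0x16,0x02,0x0a] = 61 5b 6c

#0 dst[0x0b+8] := {0x26,0x61,0x5b,0x6c,0xf4,0x4e,0x56,0xa8}
#1 dst[0x07+5] := {0x4e,0x56,0xa8,0x8f,0x62}
#2 dst[0x07+5] := {0x26,0x61,0x5b,0x6c,0xf4}
#3 dst[0x0e+7] := {0x26,0x61,0x5b,0x6c,0xf4,0x4e,0x56}
#4 dst[0x03+6] := {0x6c,0xf4,0x61,0x5b,0x26,0x61}
#5 dst[0x15+3] := {0xf4,0x61,0x5b}
query mem[0x16]=0x61, mem[0x02]=0x5b, mem[0x0a]=0x6c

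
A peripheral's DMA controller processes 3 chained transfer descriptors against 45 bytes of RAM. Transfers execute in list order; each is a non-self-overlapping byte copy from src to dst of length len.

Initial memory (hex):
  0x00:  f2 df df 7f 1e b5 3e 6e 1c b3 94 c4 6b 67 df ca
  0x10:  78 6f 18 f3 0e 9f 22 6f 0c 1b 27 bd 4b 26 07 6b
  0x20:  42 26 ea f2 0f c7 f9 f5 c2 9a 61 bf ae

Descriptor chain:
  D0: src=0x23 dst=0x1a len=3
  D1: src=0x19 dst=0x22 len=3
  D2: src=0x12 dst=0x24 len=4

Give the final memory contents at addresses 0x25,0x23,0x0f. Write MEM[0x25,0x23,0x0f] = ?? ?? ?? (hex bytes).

[0] 0x23->0x1a len=3 : f2 0f c7
[1] 0x19->0x22 len=3 : 1b f2 0f
[2] 0x12->0x24 len=4 : 18 f3 0e 9f
query mem[0x25]=0xf3, mem[0x23]=0xf2, mem[0x0f]=0xca

MEM[0x25,0x23,0x0f] = f3 f2 ca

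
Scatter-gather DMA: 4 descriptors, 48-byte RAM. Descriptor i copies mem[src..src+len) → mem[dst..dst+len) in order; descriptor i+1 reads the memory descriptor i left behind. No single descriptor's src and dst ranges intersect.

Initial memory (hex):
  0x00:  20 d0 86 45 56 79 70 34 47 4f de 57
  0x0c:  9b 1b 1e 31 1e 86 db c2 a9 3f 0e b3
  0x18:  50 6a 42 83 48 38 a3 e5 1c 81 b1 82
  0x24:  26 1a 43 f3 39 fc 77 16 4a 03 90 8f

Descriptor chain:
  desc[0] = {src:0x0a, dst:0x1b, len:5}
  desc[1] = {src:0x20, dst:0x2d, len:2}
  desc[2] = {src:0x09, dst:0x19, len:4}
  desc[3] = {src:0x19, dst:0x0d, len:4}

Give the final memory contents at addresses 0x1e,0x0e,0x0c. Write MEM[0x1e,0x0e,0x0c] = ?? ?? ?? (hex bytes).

#0 dst[0x1b+5] := {0xde,0x57,0x9b,0x1b,0x1e}
#1 dst[0x2d+2] := {0x1c,0x81}
#2 dst[0x19+4] := {0x4f,0xde,0x57,0x9b}
#3 dst[0x0d+4] := {0x4f,0xde,0x57,0x9b}
query mem[0x1e]=0x1b, mem[0x0e]=0xde, mem[0x0c]=0x9b

MEM[0x1e,0x0e,0x0c] = 1b de 9b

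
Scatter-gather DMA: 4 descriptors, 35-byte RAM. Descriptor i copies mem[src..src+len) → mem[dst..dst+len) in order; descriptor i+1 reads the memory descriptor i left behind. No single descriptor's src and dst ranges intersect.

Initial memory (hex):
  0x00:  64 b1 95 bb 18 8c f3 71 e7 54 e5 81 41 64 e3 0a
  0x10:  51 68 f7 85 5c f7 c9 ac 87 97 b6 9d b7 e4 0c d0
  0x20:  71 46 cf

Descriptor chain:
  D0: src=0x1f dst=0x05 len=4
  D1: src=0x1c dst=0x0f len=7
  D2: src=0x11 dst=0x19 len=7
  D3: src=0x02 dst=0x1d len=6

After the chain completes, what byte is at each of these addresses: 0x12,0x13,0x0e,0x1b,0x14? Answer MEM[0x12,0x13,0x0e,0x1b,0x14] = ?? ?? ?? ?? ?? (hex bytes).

D0: mem[0x05..0x08] <- [d0 71 46 cf]
D1: mem[0x0f..0x15] <- [b7 e4 0c d0 71 46 cf]
D2: mem[0x19..0x1f] <- [0c d0 71 46 cf c9 ac]
D3: mem[0x1d..0x22] <- [95 bb 18 d0 71 46]
query mem[0x12]=0xd0, mem[0x13]=0x71, mem[0x0e]=0xe3, mem[0x1b]=0x71, mem[0x14]=0x46

MEM[0x12,0x13,0x0e,0x1b,0x14] = d0 71 e3 71 46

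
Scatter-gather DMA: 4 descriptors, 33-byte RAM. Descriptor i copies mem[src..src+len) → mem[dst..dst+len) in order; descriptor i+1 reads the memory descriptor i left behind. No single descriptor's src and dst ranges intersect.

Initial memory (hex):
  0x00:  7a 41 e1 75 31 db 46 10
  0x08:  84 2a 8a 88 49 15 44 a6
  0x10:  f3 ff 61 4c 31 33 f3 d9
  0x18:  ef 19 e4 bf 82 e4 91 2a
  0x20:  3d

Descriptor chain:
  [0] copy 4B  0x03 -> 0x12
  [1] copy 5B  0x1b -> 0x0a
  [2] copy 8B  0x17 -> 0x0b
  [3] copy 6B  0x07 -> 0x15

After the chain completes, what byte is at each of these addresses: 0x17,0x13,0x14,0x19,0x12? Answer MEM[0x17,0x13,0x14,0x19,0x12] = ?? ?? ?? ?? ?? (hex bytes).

  after D0: wrote 4B at 0x12 = 7531db46
  after D1: wrote 5B at 0x0a = bf82e4912a
  after D2: wrote 8B at 0x0b = d9ef19e4bf82e491
  after D3: wrote 6B at 0x15 = 10842abfd9ef
query mem[0x17]=0x2a, mem[0x13]=0x31, mem[0x14]=0xdb, mem[0x19]=0xd9, mem[0x12]=0x91

MEM[0x17,0x13,0x14,0x19,0x12] = 2a 31 db d9 91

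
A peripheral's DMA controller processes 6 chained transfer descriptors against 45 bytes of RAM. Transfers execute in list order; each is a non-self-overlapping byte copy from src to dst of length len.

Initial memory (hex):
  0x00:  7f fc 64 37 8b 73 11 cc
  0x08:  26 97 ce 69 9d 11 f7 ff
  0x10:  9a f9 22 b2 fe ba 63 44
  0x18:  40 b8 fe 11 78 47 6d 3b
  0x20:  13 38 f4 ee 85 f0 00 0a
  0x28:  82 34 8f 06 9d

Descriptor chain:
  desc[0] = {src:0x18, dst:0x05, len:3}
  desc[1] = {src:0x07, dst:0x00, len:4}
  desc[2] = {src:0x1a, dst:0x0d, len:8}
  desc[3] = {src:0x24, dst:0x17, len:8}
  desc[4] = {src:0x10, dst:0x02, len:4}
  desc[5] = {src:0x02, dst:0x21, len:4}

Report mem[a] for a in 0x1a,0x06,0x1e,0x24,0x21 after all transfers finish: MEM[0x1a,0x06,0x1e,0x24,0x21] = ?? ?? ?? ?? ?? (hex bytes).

MEM[0x1a,0x06,0x1e,0x24,0x21] = 0a b8 06 13 47

#0 dst[0x05+3] := {0x40,0xb8,0xfe}
#1 dst[0x00+4] := {0xfe,0x26,0x97,0xce}
#2 dst[0x0d+8] := {0xfe,0x11,0x78,0x47,0x6d,0x3b,0x13,0x38}
#3 dst[0x17+8] := {0x85,0xf0,0x00,0x0a,0x82,0x34,0x8f,0x06}
#4 dst[0x02+4] := {0x47,0x6d,0x3b,0x13}
#5 dst[0x21+4] := {0x47,0x6d,0x3b,0x13}
query mem[0x1a]=0x0a, mem[0x06]=0xb8, mem[0x1e]=0x06, mem[0x24]=0x13, mem[0x21]=0x47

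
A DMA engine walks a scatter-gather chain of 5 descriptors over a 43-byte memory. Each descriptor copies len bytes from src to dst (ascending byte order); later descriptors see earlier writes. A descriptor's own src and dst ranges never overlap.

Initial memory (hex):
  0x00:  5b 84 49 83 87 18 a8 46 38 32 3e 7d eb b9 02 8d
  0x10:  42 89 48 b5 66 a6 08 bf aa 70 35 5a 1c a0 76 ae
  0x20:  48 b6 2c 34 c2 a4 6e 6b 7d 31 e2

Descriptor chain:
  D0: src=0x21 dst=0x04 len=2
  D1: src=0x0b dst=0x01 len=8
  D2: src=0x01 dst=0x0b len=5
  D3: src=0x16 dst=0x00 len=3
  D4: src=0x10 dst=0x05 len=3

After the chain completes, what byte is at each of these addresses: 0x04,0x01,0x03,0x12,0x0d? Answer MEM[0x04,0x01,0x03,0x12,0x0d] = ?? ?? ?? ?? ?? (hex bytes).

  after D0: wrote 2B at 0x04 = b62c
  after D1: wrote 8B at 0x01 = 7debb9028d428948
  after D2: wrote 5B at 0x0b = 7debb9028d
  after D3: wrote 3B at 0x00 = 08bfaa
  after D4: wrote 3B at 0x05 = 428948
query mem[0x04]=0x02, mem[0x01]=0xbf, mem[0x03]=0xb9, mem[0x12]=0x48, mem[0x0d]=0xb9

MEM[0x04,0x01,0x03,0x12,0x0d] = 02 bf b9 48 b9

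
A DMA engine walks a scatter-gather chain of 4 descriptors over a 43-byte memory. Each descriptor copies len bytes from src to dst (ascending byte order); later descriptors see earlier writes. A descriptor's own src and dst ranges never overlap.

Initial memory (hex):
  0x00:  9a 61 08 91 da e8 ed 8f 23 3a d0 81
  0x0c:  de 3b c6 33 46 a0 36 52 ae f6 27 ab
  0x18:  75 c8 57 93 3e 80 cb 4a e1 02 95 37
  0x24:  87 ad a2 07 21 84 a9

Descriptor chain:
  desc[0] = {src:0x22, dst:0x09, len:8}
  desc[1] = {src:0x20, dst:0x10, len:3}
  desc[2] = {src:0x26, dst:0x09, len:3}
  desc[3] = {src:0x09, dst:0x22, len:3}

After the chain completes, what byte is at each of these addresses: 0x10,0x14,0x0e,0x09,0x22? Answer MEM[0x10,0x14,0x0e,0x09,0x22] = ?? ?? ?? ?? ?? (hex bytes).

MEM[0x10,0x14,0x0e,0x09,0x22] = e1 ae 07 a2 a2

D0: mem[0x09..0x10] <- [95 37 87 ad a2 07 21 84]
D1: mem[0x10..0x12] <- [e1 02 95]
D2: mem[0x09..0x0b] <- [a2 07 21]
D3: mem[0x22..0x24] <- [a2 07 21]
query mem[0x10]=0xe1, mem[0x14]=0xae, mem[0x0e]=0x07, mem[0x09]=0xa2, mem[0x22]=0xa2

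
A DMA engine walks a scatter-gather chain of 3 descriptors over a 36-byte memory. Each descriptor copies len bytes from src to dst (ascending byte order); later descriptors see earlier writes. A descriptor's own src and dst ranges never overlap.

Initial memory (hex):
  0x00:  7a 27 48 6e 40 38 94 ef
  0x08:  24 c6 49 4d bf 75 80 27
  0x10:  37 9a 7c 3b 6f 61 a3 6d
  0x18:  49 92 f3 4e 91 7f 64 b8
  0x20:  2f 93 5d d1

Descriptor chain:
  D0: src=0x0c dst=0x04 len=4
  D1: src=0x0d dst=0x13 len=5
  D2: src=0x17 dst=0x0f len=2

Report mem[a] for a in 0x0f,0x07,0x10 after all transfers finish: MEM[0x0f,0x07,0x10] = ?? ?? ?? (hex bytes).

[0] 0x0c->0x04 len=4 : bf 75 80 27
[1] 0x0d->0x13 len=5 : 75 80 27 37 9a
[2] 0x17->0x0f len=2 : 9a 49
query mem[0x0f]=0x9a, mem[0x07]=0x27, mem[0x10]=0x49

MEM[0x0f,0x07,0x10] = 9a 27 49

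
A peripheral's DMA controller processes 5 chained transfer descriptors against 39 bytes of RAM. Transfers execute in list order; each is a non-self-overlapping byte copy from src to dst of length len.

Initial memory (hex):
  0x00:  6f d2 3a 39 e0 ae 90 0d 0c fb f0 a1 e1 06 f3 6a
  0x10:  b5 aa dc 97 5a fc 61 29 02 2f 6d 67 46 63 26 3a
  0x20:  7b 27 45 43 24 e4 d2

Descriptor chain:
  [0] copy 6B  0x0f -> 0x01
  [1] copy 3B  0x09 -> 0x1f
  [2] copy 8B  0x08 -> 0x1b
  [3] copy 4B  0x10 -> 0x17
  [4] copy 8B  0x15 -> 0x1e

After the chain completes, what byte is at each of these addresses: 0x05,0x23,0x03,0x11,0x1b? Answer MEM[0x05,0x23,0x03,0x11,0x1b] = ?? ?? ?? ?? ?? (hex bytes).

MEM[0x05,0x23,0x03,0x11,0x1b] = 97 97 aa aa 0c

#0 dst[0x01+6] := {0x6a,0xb5,0xaa,0xdc,0x97,0x5a}
#1 dst[0x1f+3] := {0xfb,0xf0,0xa1}
#2 dst[0x1b+8] := {0x0c,0xfb,0xf0,0xa1,0xe1,0x06,0xf3,0x6a}
#3 dst[0x17+4] := {0xb5,0xaa,0xdc,0x97}
#4 dst[0x1e+8] := {0xfc,0x61,0xb5,0xaa,0xdc,0x97,0x0c,0xfb}
query mem[0x05]=0x97, mem[0x23]=0x97, mem[0x03]=0xaa, mem[0x11]=0xaa, mem[0x1b]=0x0c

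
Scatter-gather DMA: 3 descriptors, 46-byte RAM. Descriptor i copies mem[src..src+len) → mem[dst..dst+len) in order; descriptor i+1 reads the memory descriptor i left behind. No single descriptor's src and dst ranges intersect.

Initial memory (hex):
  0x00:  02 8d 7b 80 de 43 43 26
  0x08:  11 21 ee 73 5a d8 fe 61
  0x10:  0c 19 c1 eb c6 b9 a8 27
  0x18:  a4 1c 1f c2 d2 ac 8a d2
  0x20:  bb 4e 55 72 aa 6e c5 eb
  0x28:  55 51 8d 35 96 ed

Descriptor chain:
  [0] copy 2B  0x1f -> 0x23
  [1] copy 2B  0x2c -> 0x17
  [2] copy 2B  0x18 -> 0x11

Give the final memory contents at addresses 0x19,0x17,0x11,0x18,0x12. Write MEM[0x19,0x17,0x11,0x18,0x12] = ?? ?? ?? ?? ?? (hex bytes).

MEM[0x19,0x17,0x11,0x18,0x12] = 1c 96 ed ed 1c

[0] 0x1f->0x23 len=2 : d2 bb
[1] 0x2c->0x17 len=2 : 96 ed
[2] 0x18->0x11 len=2 : ed 1c
query mem[0x19]=0x1c, mem[0x17]=0x96, mem[0x11]=0xed, mem[0x18]=0xed, mem[0x12]=0x1c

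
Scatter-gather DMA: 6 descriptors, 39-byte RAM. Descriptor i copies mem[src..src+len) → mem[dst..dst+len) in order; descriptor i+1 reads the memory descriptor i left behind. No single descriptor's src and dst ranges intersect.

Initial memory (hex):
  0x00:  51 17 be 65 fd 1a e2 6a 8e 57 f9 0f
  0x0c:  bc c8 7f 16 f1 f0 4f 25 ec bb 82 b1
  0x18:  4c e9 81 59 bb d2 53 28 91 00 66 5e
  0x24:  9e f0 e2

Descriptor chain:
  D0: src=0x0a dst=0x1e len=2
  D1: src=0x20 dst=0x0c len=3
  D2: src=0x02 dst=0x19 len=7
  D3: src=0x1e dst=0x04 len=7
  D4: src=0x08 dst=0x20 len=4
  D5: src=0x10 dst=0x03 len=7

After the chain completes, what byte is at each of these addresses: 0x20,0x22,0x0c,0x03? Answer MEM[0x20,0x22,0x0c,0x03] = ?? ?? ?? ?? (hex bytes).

MEM[0x20,0x22,0x0c,0x03] = 66 9e 91 f1

  after D0: wrote 2B at 0x1e = f90f
  after D1: wrote 3B at 0x0c = 910066
  after D2: wrote 7B at 0x19 = be65fd1ae26a8e
  after D3: wrote 7B at 0x04 = 6a8e9100665e9e
  after D4: wrote 4B at 0x20 = 665e9e0f
  after D5: wrote 7B at 0x03 = f1f04f25ecbb82
query mem[0x20]=0x66, mem[0x22]=0x9e, mem[0x0c]=0x91, mem[0x03]=0xf1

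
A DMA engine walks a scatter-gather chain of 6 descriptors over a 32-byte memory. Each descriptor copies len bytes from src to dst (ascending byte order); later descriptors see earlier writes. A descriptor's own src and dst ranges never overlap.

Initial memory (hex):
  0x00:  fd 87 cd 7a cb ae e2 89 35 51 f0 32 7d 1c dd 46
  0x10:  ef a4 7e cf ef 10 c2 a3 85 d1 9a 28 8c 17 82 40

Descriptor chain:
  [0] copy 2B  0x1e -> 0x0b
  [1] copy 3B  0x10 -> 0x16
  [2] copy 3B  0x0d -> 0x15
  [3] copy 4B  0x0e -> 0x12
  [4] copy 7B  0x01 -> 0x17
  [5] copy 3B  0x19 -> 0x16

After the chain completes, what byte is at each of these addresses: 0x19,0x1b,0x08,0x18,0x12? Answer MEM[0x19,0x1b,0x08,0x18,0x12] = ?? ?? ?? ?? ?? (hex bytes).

#0 dst[0x0b+2] := {0x82,0x40}
#1 dst[0x16+3] := {0xef,0xa4,0x7e}
#2 dst[0x15+3] := {0x1c,0xdd,0x46}
#3 dst[0x12+4] := {0xdd,0x46,0xef,0xa4}
#4 dst[0x17+7] := {0x87,0xcd,0x7a,0xcb,0xae,0xe2,0x89}
#5 dst[0x16+3] := {0x7a,0xcb,0xae}
query mem[0x19]=0x7a, mem[0x1b]=0xae, mem[0x08]=0x35, mem[0x18]=0xae, mem[0x12]=0xdd

MEM[0x19,0x1b,0x08,0x18,0x12] = 7a ae 35 ae dd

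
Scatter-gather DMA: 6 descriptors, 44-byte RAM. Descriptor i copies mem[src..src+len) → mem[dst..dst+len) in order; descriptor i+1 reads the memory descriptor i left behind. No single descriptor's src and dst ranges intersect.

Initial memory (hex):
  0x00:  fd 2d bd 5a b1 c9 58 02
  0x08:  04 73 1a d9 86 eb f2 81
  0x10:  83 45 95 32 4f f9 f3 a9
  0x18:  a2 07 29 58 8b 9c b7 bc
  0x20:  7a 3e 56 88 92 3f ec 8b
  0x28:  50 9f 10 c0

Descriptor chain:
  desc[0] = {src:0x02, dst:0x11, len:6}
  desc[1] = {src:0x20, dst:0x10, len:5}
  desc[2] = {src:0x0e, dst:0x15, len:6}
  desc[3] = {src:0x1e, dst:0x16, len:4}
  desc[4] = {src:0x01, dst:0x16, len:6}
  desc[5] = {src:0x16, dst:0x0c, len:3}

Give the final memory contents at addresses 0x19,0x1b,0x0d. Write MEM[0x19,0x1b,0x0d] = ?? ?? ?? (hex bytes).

#0 dst[0x11+6] := {0xbd,0x5a,0xb1,0xc9,0x58,0x02}
#1 dst[0x10+5] := {0x7a,0x3e,0x56,0x88,0x92}
#2 dst[0x15+6] := {0xf2,0x81,0x7a,0x3e,0x56,0x88}
#3 dst[0x16+4] := {0xb7,0xbc,0x7a,0x3e}
#4 dst[0x16+6] := {0x2d,0xbd,0x5a,0xb1,0xc9,0x58}
#5 dst[0x0c+3] := {0x2d,0xbd,0x5a}
query mem[0x19]=0xb1, mem[0x1b]=0x58, mem[0x0d]=0xbd

MEM[0x19,0x1b,0x0d] = b1 58 bd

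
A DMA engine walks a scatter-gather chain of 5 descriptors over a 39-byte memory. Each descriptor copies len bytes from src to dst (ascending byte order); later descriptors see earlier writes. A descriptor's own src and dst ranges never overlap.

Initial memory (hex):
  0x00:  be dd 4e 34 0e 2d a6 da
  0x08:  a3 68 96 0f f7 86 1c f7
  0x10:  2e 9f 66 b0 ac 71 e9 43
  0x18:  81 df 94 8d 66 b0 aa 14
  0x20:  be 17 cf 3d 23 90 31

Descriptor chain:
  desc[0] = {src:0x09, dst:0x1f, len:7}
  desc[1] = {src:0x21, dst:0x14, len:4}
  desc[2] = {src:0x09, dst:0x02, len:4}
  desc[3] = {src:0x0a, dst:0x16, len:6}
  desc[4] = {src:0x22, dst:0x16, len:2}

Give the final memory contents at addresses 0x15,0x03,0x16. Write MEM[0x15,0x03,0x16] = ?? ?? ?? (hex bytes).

MEM[0x15,0x03,0x16] = f7 96 f7

D0: mem[0x1f..0x25] <- [68 96 0f f7 86 1c f7]
D1: mem[0x14..0x17] <- [0f f7 86 1c]
D2: mem[0x02..0x05] <- [68 96 0f f7]
D3: mem[0x16..0x1b] <- [96 0f f7 86 1c f7]
D4: mem[0x16..0x17] <- [f7 86]
query mem[0x15]=0xf7, mem[0x03]=0x96, mem[0x16]=0xf7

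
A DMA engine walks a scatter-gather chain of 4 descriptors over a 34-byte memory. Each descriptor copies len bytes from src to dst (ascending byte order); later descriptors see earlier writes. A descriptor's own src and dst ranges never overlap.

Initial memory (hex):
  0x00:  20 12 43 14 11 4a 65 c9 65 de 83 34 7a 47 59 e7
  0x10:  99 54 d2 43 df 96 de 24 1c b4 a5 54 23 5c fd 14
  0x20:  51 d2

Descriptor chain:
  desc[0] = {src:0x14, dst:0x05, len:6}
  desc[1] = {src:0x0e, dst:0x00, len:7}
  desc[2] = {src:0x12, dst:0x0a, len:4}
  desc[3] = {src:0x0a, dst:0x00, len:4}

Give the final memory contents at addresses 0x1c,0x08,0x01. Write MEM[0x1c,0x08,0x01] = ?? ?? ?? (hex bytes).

MEM[0x1c,0x08,0x01] = 23 24 43

  after D0: wrote 6B at 0x05 = df96de241cb4
  after D1: wrote 7B at 0x00 = 59e79954d243df
  after D2: wrote 4B at 0x0a = d243df96
  after D3: wrote 4B at 0x00 = d243df96
query mem[0x1c]=0x23, mem[0x08]=0x24, mem[0x01]=0x43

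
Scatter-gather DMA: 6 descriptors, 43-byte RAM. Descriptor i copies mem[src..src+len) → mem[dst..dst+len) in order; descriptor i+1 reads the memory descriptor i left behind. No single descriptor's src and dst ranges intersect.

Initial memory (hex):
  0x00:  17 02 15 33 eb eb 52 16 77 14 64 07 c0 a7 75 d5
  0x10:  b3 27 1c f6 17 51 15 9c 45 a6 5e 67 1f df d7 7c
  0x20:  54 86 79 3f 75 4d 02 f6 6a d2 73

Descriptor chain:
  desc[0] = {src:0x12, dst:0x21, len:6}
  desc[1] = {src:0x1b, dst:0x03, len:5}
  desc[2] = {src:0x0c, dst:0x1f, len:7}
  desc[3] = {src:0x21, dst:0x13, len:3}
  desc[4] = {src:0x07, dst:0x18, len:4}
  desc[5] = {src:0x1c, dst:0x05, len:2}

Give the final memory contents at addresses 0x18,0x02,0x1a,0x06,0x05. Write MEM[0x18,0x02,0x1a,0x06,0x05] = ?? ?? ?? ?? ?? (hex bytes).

MEM[0x18,0x02,0x1a,0x06,0x05] = 7c 15 14 df 1f

D0: mem[0x21..0x26] <- [1c f6 17 51 15 9c]
D1: mem[0x03..0x07] <- [67 1f df d7 7c]
D2: mem[0x1f..0x25] <- [c0 a7 75 d5 b3 27 1c]
D3: mem[0x13..0x15] <- [75 d5 b3]
D4: mem[0x18..0x1b] <- [7c 77 14 64]
D5: mem[0x05..0x06] <- [1f df]
query mem[0x18]=0x7c, mem[0x02]=0x15, mem[0x1a]=0x14, mem[0x06]=0xdf, mem[0x05]=0x1f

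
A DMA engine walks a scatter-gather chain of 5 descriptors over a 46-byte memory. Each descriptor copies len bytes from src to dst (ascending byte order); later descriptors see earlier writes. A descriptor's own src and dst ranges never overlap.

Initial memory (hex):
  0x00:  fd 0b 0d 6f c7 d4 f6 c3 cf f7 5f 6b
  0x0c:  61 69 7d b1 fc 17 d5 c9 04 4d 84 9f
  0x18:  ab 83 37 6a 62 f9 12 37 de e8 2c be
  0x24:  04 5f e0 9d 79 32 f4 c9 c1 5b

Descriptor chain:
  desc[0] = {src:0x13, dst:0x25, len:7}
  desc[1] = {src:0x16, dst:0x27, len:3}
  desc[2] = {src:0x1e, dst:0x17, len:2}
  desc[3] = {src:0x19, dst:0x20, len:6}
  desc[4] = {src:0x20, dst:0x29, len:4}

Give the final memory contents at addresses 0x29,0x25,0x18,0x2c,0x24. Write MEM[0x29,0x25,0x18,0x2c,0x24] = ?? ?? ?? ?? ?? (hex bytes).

MEM[0x29,0x25,0x18,0x2c,0x24] = 83 12 37 62 f9

D0: mem[0x25..0x2b] <- [c9 04 4d 84 9f ab 83]
D1: mem[0x27..0x29] <- [84 9f ab]
D2: mem[0x17..0x18] <- [12 37]
D3: mem[0x20..0x25] <- [83 37 6a 62 f9 12]
D4: mem[0x29..0x2c] <- [83 37 6a 62]
query mem[0x29]=0x83, mem[0x25]=0x12, mem[0x18]=0x37, mem[0x2c]=0x62, mem[0x24]=0xf9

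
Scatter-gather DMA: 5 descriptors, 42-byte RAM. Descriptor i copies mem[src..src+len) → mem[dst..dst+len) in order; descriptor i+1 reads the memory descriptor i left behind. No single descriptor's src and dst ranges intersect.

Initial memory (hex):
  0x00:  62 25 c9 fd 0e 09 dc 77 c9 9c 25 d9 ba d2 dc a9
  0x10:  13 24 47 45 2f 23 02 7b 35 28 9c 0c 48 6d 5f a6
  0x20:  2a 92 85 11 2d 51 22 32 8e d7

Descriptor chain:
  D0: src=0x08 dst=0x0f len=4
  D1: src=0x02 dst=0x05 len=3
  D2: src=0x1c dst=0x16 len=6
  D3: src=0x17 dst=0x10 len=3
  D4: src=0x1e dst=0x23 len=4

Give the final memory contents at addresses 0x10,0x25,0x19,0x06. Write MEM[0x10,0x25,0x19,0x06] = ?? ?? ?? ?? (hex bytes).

MEM[0x10,0x25,0x19,0x06] = 6d 2a a6 fd

#0 dst[0x0f+4] := {0xc9,0x9c,0x25,0xd9}
#1 dst[0x05+3] := {0xc9,0xfd,0x0e}
#2 dst[0x16+6] := {0x48,0x6d,0x5f,0xa6,0x2a,0x92}
#3 dst[0x10+3] := {0x6d,0x5f,0xa6}
#4 dst[0x23+4] := {0x5f,0xa6,0x2a,0x92}
query mem[0x10]=0x6d, mem[0x25]=0x2a, mem[0x19]=0xa6, mem[0x06]=0xfd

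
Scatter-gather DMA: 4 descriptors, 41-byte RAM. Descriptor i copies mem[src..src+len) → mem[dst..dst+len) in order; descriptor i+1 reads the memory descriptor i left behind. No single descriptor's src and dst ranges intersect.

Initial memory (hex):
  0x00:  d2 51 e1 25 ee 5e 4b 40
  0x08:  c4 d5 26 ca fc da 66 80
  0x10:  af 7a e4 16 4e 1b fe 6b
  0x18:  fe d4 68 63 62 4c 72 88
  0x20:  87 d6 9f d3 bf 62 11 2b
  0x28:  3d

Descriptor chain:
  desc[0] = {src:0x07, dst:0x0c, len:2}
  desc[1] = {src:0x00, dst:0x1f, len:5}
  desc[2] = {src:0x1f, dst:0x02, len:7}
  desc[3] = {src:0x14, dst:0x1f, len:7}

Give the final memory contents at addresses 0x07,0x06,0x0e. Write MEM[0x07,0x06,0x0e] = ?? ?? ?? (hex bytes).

  after D0: wrote 2B at 0x0c = 40c4
  after D1: wrote 5B at 0x1f = d251e125ee
  after D2: wrote 7B at 0x02 = d251e125eebf62
  after D3: wrote 7B at 0x1f = 4e1bfe6bfed468
query mem[0x07]=0xbf, mem[0x06]=0xee, mem[0x0e]=0x66

MEM[0x07,0x06,0x0e] = bf ee 66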